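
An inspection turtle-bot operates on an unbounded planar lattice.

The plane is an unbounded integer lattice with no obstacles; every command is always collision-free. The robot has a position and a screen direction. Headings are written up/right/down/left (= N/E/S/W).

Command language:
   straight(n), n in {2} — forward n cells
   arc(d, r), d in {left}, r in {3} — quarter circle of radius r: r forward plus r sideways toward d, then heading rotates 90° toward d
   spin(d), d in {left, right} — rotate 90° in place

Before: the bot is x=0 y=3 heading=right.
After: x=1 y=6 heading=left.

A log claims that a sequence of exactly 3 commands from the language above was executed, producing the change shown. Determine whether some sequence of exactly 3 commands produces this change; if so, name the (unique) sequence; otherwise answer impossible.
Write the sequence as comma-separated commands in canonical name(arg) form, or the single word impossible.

key: running straight(2) before arc(left, 3) would end elsewhere — order is forced
start: x=0 y=3 heading=right
step 1 (arc(left, 3)): x=3 y=6 heading=up
step 2 (spin(left)): x=3 y=6 heading=left
step 3 (straight(2)): x=1 y=6 heading=left
no other 3-command option fits: unique.

arc(left, 3), spin(left), straight(2)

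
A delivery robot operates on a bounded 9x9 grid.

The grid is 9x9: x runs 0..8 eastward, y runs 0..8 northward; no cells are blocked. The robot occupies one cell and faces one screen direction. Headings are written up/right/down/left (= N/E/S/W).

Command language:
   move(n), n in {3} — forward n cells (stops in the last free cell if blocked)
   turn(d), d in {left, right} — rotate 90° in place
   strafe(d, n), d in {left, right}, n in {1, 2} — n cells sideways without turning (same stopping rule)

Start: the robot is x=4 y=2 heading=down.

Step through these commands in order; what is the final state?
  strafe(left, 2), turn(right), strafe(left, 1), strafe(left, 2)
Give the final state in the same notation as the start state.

x=6 y=0 heading=left

from: x=4 y=2 heading=down
[1] after strafe(left, 2): x=6 y=2 heading=down
[2] after turn(right): x=6 y=2 heading=left
[3] after strafe(left, 1): x=6 y=1 heading=left
[4] after strafe(left, 2): x=6 y=0 heading=left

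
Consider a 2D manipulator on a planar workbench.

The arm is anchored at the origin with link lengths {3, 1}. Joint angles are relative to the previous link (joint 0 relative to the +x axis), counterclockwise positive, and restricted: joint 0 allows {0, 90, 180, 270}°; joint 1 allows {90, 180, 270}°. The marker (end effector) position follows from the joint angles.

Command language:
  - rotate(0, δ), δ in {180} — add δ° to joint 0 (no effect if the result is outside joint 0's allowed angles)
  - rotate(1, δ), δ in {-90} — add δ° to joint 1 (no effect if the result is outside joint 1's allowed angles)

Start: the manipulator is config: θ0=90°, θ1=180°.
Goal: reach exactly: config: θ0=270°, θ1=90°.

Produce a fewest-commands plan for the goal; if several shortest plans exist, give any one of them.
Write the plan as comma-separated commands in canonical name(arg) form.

t0: config: θ0=90°, θ1=180°
t=1 rotate(1, -90) ⇒ config: θ0=90°, θ1=90°
t=2 rotate(0, 180) ⇒ config: θ0=270°, θ1=90°
minimal: 2 command(s), checked below 2.

rotate(1, -90), rotate(0, 180)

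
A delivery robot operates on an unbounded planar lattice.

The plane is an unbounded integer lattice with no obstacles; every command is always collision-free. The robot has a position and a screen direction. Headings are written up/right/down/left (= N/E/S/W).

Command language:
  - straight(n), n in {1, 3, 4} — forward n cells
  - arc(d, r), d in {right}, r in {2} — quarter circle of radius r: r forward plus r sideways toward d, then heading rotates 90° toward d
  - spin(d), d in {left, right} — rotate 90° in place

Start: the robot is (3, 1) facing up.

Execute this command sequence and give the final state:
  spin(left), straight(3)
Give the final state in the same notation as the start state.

(0, 1) facing left

t0: (3, 1) facing up
step 1 (spin(left)): (3, 1) facing left
step 2 (straight(3)): (0, 1) facing left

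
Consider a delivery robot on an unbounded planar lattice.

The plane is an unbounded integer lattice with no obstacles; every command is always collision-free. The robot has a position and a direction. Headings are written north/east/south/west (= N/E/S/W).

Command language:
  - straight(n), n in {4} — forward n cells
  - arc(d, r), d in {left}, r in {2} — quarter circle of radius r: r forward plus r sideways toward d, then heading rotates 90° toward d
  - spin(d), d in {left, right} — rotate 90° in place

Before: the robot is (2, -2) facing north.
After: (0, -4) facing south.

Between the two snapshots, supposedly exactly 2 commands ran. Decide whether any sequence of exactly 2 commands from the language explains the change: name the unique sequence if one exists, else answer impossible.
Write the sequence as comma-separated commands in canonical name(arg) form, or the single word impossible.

spin(left), arc(left, 2)

key: position moved to (0,-4) AND the heading swung to S — translation plus rotation needed
from: (2, -2) facing north
[1] after spin(left): (2, -2) facing west
[2] after arc(left, 2): (0, -4) facing south
no rival 2-sequence matches.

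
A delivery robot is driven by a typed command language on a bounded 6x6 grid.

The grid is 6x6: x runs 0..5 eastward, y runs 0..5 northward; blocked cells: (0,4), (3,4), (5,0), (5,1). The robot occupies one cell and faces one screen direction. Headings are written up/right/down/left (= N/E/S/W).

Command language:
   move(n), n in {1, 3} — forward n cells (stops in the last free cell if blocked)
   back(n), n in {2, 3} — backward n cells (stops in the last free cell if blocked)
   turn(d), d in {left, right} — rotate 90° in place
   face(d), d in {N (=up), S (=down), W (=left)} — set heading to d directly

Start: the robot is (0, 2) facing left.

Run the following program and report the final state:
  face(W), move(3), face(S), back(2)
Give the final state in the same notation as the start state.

t0: (0, 2) facing left
[1] after face(W): (0, 2) facing left
[2] after move(3): (0, 2) facing left
[3] after face(S): (0, 2) facing down
[4] after back(2): (0, 3) facing down

(0, 3) facing down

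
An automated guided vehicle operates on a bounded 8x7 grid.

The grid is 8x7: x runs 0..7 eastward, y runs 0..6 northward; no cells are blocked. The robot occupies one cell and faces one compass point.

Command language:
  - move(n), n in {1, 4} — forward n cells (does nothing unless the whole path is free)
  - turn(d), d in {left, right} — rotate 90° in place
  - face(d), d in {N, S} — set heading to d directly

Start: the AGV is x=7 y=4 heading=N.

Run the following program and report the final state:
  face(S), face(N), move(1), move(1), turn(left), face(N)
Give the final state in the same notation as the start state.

x=7 y=6 heading=N

initial: x=7 y=4 heading=N
t=1 face(S) ⇒ x=7 y=4 heading=S
t=2 face(N) ⇒ x=7 y=4 heading=N
t=3 move(1) ⇒ x=7 y=5 heading=N
t=4 move(1) ⇒ x=7 y=6 heading=N
t=5 turn(left) ⇒ x=7 y=6 heading=W
t=6 face(N) ⇒ x=7 y=6 heading=N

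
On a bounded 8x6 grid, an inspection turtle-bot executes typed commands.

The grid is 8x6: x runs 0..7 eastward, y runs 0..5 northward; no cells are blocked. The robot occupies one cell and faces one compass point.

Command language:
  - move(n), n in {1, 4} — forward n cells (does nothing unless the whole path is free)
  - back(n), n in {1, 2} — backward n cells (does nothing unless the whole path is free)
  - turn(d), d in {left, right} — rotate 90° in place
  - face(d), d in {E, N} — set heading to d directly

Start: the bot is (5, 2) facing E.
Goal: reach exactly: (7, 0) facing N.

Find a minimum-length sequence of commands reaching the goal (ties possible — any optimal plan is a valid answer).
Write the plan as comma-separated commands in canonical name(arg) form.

initial: (5, 2) facing E
[1] after back(2): (3, 2) facing E
[2] after move(4): (7, 2) facing E
[3] after face(N): (7, 2) facing N
[4] after back(2): (7, 0) facing N
no 3-step plan works, so 4 is optimal.

back(2), move(4), face(N), back(2)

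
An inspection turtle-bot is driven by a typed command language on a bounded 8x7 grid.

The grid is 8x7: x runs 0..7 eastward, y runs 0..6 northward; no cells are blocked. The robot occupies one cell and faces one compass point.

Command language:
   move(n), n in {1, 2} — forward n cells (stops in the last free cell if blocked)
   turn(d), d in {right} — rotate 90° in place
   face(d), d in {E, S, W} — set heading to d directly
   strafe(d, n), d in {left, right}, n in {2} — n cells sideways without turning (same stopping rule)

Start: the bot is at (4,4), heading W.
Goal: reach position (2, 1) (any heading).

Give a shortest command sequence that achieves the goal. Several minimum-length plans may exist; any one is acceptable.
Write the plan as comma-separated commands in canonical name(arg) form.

t0: at (4,4), heading W
step 1 (face(S)): at (4,4), heading S
step 2 (move(1)): at (4,3), heading S
step 3 (strafe(right, 2)): at (2,3), heading S
step 4 (move(2)): at (2,1), heading S
minimal: 4 command(s), checked below 4.

face(S), move(1), strafe(right, 2), move(2)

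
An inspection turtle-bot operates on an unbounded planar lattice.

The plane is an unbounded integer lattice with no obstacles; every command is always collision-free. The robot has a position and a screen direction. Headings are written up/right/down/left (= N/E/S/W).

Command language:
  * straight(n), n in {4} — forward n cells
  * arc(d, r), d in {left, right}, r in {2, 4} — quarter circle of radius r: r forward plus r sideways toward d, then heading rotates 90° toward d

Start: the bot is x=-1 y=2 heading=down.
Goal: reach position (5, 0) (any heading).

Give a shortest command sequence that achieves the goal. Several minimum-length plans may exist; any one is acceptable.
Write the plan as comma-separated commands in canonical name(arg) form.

arc(left, 4), arc(left, 2)

initial: x=-1 y=2 heading=down
[1] after arc(left, 4): x=3 y=-2 heading=right
[2] after arc(left, 2): x=5 y=0 heading=up
no 1-step plan works, so 2 is optimal.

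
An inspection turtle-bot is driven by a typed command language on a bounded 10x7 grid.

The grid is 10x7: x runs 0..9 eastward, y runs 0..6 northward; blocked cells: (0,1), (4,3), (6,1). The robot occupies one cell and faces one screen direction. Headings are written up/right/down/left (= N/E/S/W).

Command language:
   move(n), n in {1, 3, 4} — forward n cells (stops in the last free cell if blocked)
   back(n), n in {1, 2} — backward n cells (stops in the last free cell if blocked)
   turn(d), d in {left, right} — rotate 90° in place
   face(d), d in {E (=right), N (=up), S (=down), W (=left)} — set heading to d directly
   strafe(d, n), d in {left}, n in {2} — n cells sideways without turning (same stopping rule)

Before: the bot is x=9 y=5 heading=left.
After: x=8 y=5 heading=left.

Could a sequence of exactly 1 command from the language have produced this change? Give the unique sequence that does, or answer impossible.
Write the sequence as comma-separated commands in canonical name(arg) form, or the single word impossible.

move(1)

key: still facing W — the one step turns nothing
initial: x=9 y=5 heading=left
1. move(1) → x=8 y=5 heading=left
uniquely the one of 12 1-step routes that fits.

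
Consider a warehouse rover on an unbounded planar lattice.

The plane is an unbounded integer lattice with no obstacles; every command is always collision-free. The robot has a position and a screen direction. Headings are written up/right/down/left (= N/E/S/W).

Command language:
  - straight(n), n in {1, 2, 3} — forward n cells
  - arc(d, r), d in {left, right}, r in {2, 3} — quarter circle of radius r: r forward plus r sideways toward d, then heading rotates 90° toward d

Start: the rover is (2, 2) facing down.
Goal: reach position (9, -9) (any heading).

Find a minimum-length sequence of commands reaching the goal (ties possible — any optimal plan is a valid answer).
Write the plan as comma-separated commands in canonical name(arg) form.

straight(1), arc(left, 2), arc(right, 3), straight(3), arc(left, 2)

from: (2, 2) facing down
t=1 straight(1) ⇒ (2, 1) facing down
t=2 arc(left, 2) ⇒ (4, -1) facing right
t=3 arc(right, 3) ⇒ (7, -4) facing down
t=4 straight(3) ⇒ (7, -7) facing down
t=5 arc(left, 2) ⇒ (9, -9) facing right
nothing shorter than 5 reaches the goal.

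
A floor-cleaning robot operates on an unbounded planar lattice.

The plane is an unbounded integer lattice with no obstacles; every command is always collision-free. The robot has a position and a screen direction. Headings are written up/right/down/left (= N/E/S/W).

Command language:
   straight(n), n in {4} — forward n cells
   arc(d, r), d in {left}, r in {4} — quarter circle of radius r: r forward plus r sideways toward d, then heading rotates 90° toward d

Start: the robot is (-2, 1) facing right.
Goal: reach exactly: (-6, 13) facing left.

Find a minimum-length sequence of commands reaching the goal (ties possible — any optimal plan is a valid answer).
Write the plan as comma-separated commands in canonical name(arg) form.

arc(left, 4), straight(4), arc(left, 4), straight(4)

initial: (-2, 1) facing right
[1] after arc(left, 4): (2, 5) facing up
[2] after straight(4): (2, 9) facing up
[3] after arc(left, 4): (-2, 13) facing left
[4] after straight(4): (-6, 13) facing left
minimal: 4 command(s), checked below 4.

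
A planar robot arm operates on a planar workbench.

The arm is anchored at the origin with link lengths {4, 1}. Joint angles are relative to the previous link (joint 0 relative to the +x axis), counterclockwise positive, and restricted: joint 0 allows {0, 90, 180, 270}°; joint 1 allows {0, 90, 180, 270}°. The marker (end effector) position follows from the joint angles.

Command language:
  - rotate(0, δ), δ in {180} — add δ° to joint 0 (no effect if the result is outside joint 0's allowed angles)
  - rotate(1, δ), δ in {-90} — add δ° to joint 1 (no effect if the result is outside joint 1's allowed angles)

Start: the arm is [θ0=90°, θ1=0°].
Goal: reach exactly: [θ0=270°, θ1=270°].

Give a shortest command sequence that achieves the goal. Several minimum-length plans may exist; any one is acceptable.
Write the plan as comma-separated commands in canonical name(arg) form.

rotate(1, -90), rotate(0, 180)

from: [θ0=90°, θ1=0°]
t=1 rotate(1, -90) ⇒ [θ0=90°, θ1=270°]
t=2 rotate(0, 180) ⇒ [θ0=270°, θ1=270°]
minimal: 2 command(s), checked below 2.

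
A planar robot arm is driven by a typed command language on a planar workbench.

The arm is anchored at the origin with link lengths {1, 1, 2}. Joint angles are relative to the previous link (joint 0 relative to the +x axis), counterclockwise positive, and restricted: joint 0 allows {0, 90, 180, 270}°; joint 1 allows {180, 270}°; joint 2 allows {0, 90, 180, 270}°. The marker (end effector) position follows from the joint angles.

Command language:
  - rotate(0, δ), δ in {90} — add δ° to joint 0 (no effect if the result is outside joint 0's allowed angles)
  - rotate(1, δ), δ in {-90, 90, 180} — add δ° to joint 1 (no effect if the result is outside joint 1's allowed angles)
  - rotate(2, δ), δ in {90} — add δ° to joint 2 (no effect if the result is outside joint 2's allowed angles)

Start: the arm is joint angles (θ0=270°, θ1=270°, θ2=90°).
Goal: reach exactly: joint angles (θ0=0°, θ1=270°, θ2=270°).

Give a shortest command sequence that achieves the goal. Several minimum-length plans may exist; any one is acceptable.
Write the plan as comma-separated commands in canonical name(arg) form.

begin: joint angles (θ0=270°, θ1=270°, θ2=90°)
step 1 (rotate(2, 90)): joint angles (θ0=270°, θ1=270°, θ2=180°)
step 2 (rotate(2, 90)): joint angles (θ0=270°, θ1=270°, θ2=270°)
step 3 (rotate(0, 90)): joint angles (θ0=0°, θ1=270°, θ2=270°)
minimal: 3 command(s), checked below 3.

rotate(2, 90), rotate(2, 90), rotate(0, 90)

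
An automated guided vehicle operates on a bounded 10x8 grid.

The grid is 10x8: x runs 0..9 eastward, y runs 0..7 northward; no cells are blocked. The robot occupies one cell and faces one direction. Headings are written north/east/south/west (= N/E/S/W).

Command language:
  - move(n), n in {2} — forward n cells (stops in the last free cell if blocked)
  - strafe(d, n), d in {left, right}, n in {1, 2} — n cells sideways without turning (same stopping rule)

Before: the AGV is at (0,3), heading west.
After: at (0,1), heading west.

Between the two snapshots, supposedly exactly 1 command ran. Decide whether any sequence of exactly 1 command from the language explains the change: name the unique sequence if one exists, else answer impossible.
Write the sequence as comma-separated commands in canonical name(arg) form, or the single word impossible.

key: still facing W — the one step turns nothing
begin: at (0,3), heading west
step 1 (strafe(left, 2)): at (0,1), heading west
all 5 alternatives checked — unique.

strafe(left, 2)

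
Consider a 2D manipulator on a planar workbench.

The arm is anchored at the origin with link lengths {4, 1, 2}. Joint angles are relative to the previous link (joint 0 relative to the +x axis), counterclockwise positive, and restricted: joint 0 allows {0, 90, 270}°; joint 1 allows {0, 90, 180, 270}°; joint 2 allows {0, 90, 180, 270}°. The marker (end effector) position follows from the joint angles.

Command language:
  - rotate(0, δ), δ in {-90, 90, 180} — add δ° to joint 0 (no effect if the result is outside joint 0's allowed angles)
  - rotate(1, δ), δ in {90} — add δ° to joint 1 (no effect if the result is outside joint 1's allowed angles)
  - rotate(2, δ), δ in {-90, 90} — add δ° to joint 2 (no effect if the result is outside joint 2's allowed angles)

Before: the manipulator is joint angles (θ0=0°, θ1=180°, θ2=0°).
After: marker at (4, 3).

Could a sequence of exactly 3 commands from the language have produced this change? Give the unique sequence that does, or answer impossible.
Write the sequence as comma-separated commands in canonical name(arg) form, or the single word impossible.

t0: joint angles (θ0=0°, θ1=180°, θ2=0°)
step 1 (rotate(1, 90)): joint angles (θ0=0°, θ1=270°, θ2=0°)
step 2 (rotate(1, 90)): joint angles (θ0=0°, θ1=0°, θ2=0°)
step 3 (rotate(1, 90)): joint angles (θ0=0°, θ1=90°, θ2=0°)
no rival 3-sequence matches.

rotate(1, 90), rotate(1, 90), rotate(1, 90)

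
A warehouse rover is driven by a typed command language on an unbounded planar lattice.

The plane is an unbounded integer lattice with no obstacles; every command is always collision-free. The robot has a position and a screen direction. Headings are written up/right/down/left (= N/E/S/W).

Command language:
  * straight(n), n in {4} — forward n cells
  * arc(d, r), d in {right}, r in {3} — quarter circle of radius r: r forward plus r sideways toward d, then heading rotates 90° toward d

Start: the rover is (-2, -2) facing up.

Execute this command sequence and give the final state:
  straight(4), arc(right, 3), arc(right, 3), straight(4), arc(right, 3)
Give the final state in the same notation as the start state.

start: (-2, -2) facing up
1. straight(4) → (-2, 2) facing up
2. arc(right, 3) → (1, 5) facing right
3. arc(right, 3) → (4, 2) facing down
4. straight(4) → (4, -2) facing down
5. arc(right, 3) → (1, -5) facing left

(1, -5) facing left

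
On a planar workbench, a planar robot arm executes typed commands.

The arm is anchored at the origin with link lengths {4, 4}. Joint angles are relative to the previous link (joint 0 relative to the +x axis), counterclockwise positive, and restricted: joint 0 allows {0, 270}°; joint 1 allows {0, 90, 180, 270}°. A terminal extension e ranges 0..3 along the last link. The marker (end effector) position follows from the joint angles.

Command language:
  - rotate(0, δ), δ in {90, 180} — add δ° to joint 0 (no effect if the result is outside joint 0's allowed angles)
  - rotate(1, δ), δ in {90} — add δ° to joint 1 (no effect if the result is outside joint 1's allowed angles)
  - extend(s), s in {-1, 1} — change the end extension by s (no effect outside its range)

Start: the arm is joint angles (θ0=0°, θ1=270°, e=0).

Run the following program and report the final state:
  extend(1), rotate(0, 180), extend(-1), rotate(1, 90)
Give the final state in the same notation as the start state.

joint angles (θ0=0°, θ1=0°, e=0)

initial: joint angles (θ0=0°, θ1=270°, e=0)
t=1 extend(1) ⇒ joint angles (θ0=0°, θ1=270°, e=1)
t=2 rotate(0, 180) ⇒ joint angles (θ0=0°, θ1=270°, e=1)
t=3 extend(-1) ⇒ joint angles (θ0=0°, θ1=270°, e=0)
t=4 rotate(1, 90) ⇒ joint angles (θ0=0°, θ1=0°, e=0)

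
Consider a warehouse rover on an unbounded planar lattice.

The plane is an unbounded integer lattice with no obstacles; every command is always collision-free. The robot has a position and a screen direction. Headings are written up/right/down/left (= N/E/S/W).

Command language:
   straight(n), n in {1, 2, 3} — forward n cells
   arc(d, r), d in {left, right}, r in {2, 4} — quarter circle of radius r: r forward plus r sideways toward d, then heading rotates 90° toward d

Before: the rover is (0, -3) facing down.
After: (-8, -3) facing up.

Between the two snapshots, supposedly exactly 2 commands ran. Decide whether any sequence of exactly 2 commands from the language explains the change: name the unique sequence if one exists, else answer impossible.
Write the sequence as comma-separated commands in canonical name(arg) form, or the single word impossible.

key: cell and facing (now N) both changed — the 2 commands mix motion and turning
from: (0, -3) facing down
[1] after arc(right, 4): (-4, -7) facing left
[2] after arc(right, 4): (-8, -3) facing up
no other 2-command option fits: unique.

arc(right, 4), arc(right, 4)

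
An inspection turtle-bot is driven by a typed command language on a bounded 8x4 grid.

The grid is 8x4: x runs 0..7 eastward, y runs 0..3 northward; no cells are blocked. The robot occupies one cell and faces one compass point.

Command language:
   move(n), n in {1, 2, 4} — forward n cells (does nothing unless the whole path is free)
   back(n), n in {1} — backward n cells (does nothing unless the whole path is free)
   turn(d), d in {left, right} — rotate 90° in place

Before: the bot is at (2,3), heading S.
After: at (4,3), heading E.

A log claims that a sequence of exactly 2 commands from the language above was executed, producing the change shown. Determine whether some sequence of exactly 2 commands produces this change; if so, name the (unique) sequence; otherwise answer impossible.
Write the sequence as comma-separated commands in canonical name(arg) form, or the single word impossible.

key: cell and facing (now E) both changed — the 2 commands mix motion and turning
t0: at (2,3), heading S
step 1 (turn(left)): at (2,3), heading E
step 2 (move(2)): at (4,3), heading E
no rival 2-sequence matches.

turn(left), move(2)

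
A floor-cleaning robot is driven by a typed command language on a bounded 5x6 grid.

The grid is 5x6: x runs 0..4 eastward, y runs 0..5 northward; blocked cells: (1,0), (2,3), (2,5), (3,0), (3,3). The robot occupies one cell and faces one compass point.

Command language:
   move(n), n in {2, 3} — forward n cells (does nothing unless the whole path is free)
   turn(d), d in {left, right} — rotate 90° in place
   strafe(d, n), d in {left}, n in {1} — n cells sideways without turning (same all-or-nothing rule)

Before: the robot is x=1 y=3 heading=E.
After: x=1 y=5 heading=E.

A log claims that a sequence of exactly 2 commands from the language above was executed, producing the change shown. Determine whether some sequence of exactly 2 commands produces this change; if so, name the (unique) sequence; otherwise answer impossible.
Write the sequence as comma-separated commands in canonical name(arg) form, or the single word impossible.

strafe(left, 1), strafe(left, 1)

key: still facing E at the end — nothing in the sequence rotates
t0: x=1 y=3 heading=E
1. strafe(left, 1) → x=1 y=4 heading=E
2. strafe(left, 1) → x=1 y=5 heading=E
uniquely the one of 25 2-step routes that fits.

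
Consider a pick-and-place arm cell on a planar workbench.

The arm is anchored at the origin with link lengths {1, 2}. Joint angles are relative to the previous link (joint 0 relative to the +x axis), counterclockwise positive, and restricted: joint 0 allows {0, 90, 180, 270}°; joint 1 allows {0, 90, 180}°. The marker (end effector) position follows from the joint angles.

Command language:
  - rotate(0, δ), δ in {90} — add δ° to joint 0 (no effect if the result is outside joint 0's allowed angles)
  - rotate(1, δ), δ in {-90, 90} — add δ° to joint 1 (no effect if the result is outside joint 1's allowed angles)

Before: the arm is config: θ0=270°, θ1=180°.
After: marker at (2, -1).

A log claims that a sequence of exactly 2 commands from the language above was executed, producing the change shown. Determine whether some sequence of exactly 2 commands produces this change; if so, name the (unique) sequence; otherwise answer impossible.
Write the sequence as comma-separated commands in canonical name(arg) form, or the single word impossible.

key: running rotate(1, -90) before rotate(1, 90) would end elsewhere — order is forced
begin: config: θ0=270°, θ1=180°
[1] after rotate(1, 90): config: θ0=270°, θ1=180°
[2] after rotate(1, -90): config: θ0=270°, θ1=90°
all 9 alternatives checked — unique.

rotate(1, 90), rotate(1, -90)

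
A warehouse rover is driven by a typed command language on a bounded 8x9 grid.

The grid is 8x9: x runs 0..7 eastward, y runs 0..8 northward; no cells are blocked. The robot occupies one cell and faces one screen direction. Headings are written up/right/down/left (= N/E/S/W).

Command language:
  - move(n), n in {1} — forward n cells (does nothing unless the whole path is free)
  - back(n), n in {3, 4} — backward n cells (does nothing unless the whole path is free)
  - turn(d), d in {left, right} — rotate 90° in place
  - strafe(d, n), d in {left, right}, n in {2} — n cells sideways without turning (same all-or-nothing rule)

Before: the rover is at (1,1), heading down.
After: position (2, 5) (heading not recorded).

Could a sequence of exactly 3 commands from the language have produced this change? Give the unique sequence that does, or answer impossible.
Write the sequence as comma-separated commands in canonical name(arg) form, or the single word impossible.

back(4), turn(left), move(1)

key: order matters: swapping back(4) and move(1) lands elsewhere
from: at (1,1), heading down
1. back(4) → at (1,5), heading down
2. turn(left) → at (1,5), heading right
3. move(1) → at (2,5), heading right
no rival 3-sequence matches.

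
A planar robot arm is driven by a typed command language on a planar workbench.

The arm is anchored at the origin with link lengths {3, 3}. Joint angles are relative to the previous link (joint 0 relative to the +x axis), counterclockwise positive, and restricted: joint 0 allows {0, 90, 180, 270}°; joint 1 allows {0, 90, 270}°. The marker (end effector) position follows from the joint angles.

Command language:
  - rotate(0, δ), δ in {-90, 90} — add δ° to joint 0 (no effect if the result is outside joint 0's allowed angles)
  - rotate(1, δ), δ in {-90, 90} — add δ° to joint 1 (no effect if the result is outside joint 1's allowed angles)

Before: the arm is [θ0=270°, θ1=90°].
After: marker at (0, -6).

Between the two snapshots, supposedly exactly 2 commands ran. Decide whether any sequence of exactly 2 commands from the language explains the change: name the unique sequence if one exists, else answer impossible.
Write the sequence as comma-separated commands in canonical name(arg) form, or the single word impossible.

key: order matters: swapping rotate(1, 90) and rotate(1, -90) lands elsewhere
initial: [θ0=270°, θ1=90°]
1. rotate(1, 90) → [θ0=270°, θ1=90°]
2. rotate(1, -90) → [θ0=270°, θ1=0°]
uniquely the one of 16 2-step routes that fits.

rotate(1, 90), rotate(1, -90)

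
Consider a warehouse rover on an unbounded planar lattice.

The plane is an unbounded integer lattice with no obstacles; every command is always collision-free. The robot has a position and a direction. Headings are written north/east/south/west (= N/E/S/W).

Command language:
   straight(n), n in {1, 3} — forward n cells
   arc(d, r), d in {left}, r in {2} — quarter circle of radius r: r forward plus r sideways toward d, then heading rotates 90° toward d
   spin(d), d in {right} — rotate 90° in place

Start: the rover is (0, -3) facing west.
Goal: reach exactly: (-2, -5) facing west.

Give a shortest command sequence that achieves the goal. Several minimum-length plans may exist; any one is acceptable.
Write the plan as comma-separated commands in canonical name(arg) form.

t0: (0, -3) facing west
step 1 (arc(left, 2)): (-2, -5) facing south
step 2 (spin(right)): (-2, -5) facing west
no 1-step plan works, so 2 is optimal.

arc(left, 2), spin(right)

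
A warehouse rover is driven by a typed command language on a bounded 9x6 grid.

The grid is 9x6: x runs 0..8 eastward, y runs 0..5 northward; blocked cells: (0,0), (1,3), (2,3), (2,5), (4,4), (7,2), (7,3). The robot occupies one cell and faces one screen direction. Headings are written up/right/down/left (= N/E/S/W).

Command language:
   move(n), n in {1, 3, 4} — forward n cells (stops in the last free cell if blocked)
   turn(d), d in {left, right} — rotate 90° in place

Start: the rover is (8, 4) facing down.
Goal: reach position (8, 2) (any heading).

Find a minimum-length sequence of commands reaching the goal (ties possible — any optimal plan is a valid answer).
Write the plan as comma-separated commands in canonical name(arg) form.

move(1), move(1)

start: (8, 4) facing down
1. move(1) → (8, 3) facing down
2. move(1) → (8, 2) facing down
shorter routes all fall short; 2 is best.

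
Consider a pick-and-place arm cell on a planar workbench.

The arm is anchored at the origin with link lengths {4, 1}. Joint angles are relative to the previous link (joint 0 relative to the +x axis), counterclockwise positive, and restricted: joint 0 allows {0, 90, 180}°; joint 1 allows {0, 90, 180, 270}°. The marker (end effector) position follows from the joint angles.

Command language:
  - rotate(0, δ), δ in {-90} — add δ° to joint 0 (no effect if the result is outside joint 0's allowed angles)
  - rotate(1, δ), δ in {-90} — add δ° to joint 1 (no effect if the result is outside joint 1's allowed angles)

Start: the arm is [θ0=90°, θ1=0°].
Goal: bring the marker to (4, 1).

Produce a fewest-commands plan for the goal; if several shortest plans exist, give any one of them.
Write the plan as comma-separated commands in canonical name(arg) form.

rotate(0, -90), rotate(1, -90), rotate(1, -90), rotate(1, -90)

from: [θ0=90°, θ1=0°]
t=1 rotate(0, -90) ⇒ [θ0=0°, θ1=0°]
t=2 rotate(1, -90) ⇒ [θ0=0°, θ1=270°]
t=3 rotate(1, -90) ⇒ [θ0=0°, θ1=180°]
t=4 rotate(1, -90) ⇒ [θ0=0°, θ1=90°]
shorter routes all fall short; 4 is best.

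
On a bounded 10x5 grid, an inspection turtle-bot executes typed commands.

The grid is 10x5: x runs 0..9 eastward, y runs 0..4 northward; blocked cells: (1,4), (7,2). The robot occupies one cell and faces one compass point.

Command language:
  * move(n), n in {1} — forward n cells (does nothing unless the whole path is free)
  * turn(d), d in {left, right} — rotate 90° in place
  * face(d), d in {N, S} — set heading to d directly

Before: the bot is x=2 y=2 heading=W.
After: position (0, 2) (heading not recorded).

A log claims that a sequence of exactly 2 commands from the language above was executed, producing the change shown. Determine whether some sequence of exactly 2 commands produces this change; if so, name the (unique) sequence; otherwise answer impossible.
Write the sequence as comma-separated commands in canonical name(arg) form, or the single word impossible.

t0: x=2 y=2 heading=W
1. move(1) → x=1 y=2 heading=W
2. move(1) → x=0 y=2 heading=W
no other 2-command option fits: unique.

move(1), move(1)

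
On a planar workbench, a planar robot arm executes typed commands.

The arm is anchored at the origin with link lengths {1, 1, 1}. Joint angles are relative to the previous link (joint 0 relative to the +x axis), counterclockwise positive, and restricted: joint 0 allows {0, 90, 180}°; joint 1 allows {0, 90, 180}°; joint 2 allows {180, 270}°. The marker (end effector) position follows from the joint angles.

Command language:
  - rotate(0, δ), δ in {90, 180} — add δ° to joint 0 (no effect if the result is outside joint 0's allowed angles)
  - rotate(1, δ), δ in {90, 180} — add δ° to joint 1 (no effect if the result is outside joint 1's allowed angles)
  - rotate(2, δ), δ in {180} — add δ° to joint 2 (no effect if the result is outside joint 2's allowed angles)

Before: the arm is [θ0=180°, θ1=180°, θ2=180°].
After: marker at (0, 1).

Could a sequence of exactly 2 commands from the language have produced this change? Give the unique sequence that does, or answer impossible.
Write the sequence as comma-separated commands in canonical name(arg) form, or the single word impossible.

key: running rotate(0, 90) before rotate(0, 180) would end elsewhere — order is forced
initial: [θ0=180°, θ1=180°, θ2=180°]
t=1 rotate(0, 180) ⇒ [θ0=0°, θ1=180°, θ2=180°]
t=2 rotate(0, 90) ⇒ [θ0=90°, θ1=180°, θ2=180°]
no rival 2-sequence matches.

rotate(0, 180), rotate(0, 90)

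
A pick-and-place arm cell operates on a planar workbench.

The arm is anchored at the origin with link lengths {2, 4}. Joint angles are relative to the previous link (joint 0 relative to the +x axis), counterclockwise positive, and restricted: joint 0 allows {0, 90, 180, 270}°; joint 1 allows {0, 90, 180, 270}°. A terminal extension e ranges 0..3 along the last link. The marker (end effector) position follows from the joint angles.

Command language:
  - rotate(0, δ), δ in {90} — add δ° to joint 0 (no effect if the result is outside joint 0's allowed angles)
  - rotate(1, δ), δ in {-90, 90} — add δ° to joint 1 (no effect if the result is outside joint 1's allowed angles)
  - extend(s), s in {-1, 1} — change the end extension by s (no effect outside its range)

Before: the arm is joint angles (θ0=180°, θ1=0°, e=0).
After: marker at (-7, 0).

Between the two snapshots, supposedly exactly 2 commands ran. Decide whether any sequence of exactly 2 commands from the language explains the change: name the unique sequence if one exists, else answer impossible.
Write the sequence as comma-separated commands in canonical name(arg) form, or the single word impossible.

key: running extend(1) before extend(-1) would end elsewhere — order is forced
t0: joint angles (θ0=180°, θ1=0°, e=0)
t=1 extend(-1) ⇒ joint angles (θ0=180°, θ1=0°, e=0)
t=2 extend(1) ⇒ joint angles (θ0=180°, θ1=0°, e=1)
all 25 alternatives checked — unique.

extend(-1), extend(1)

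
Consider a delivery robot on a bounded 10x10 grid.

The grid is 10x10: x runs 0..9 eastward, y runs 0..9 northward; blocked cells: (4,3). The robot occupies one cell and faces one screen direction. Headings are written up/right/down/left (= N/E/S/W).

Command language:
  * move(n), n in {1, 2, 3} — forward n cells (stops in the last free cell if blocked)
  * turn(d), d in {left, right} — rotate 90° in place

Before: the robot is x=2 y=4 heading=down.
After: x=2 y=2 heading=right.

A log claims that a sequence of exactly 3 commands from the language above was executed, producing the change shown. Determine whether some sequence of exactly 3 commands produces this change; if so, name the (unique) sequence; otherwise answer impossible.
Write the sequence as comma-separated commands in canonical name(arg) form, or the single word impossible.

move(1), move(1), turn(left)

key: running turn(left) before move(1) would end elsewhere — order is forced
t0: x=2 y=4 heading=down
[1] after move(1): x=2 y=3 heading=down
[2] after move(1): x=2 y=2 heading=down
[3] after turn(left): x=2 y=2 heading=right
no rival 3-sequence matches.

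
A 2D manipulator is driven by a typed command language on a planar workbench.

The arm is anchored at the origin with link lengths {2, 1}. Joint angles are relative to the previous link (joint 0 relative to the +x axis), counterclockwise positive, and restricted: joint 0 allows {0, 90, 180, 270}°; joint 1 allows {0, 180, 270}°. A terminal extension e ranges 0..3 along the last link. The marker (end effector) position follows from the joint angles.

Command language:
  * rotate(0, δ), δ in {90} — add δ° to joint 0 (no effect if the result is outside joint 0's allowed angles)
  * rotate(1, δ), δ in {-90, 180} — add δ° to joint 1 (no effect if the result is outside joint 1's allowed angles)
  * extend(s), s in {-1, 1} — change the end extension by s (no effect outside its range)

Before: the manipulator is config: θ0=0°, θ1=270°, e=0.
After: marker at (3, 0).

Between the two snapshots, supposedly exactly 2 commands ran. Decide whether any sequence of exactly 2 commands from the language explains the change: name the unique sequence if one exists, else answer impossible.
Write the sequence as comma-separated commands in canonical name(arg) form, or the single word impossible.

key: running rotate(1, 180) before rotate(1, -90) would end elsewhere — order is forced
start: config: θ0=0°, θ1=270°, e=0
[1] after rotate(1, -90): config: θ0=0°, θ1=180°, e=0
[2] after rotate(1, 180): config: θ0=0°, θ1=0°, e=0
no rival 2-sequence matches.

rotate(1, -90), rotate(1, 180)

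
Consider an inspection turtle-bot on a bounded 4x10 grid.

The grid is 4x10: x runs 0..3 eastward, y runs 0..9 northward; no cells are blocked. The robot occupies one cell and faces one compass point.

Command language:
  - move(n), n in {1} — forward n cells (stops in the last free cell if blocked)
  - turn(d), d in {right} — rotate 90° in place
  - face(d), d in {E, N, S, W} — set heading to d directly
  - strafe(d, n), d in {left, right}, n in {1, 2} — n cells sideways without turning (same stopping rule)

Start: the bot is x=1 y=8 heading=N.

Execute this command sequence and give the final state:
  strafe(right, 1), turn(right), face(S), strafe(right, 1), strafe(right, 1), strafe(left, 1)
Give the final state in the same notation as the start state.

begin: x=1 y=8 heading=N
[1] after strafe(right, 1): x=2 y=8 heading=N
[2] after turn(right): x=2 y=8 heading=E
[3] after face(S): x=2 y=8 heading=S
[4] after strafe(right, 1): x=1 y=8 heading=S
[5] after strafe(right, 1): x=0 y=8 heading=S
[6] after strafe(left, 1): x=1 y=8 heading=S

x=1 y=8 heading=S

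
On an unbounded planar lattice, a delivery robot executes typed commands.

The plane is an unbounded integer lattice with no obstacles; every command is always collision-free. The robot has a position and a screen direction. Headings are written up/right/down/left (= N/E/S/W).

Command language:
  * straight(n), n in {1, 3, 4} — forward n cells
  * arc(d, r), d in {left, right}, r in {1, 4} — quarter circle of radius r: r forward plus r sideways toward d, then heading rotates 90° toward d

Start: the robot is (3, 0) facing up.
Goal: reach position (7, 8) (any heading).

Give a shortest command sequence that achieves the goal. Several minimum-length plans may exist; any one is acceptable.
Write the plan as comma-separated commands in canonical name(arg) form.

initial: (3, 0) facing up
[1] after straight(4): (3, 4) facing up
[2] after arc(right, 4): (7, 8) facing right
shorter routes all fall short; 2 is best.

straight(4), arc(right, 4)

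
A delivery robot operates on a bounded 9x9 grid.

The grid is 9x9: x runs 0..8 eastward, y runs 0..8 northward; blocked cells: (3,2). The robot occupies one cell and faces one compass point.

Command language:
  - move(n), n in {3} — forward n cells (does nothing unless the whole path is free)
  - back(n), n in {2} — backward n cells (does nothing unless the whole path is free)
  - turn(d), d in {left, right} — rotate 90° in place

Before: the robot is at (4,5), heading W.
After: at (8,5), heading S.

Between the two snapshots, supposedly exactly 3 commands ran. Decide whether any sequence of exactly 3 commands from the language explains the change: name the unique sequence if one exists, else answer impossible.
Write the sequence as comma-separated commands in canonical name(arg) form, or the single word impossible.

back(2), back(2), turn(left)

key: running turn(left) before back(2) would end elsewhere — order is forced
start: at (4,5), heading W
[1] after back(2): at (6,5), heading W
[2] after back(2): at (8,5), heading W
[3] after turn(left): at (8,5), heading S
no rival 3-sequence matches.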